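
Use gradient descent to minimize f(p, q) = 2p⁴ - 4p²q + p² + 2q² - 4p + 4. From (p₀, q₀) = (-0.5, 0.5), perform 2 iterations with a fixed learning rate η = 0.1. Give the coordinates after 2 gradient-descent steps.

(0.2888, 0.244)

∇f = (8p³ - 8pq + 2p - 4, -4p² + 4q)
Step 1: at (-0.5, 0.5), ∇f = (-4, 1) → (-0.5, 0.5) − 0.1·(-4, 1) = (-0.1, 0.4)
Step 2: at (-0.1, 0.4), ∇f = (-3.888, 1.56) → (-0.1, 0.4) − 0.1·(-3.888, 1.56) = (0.2888, 0.244)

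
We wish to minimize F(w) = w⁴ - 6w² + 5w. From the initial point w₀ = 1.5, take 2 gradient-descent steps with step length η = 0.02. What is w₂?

1.48296408

F′(w) = 4w³ - 12w + 5
Step 1: F′(1.5) = 0.5; w₁ = 1.5 − 0.02·0.5 = 1.49
Step 2: F′(1.49) = 0.351796; w₂ = 1.49 − 0.02·0.351796 = 1.48296408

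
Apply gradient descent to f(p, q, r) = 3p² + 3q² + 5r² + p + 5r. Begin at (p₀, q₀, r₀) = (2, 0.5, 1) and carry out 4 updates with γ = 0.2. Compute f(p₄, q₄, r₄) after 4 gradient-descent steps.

9.91670464

∇f = (6p + 1, 6q, 10r + 5)
Step 1: at (2, 0.5, 1), ∇f = (13, 3, 15) → (2, 0.5, 1) − 0.2·(13, 3, 15) = (-0.6, -0.1, -2)
Step 2: at (-0.6, -0.1, -2), ∇f = (-2.6, -0.6, -15) → (-0.6, -0.1, -2) − 0.2·(-2.6, -0.6, -15) = (-0.08, 0.02, 1)
Step 3: at (-0.08, 0.02, 1), ∇f = (0.52, 0.12, 15) → (-0.08, 0.02, 1) − 0.2·(0.52, 0.12, 15) = (-0.184, -0.004, -2)
Step 4: at (-0.184, -0.004, -2), ∇f = (-0.104, -0.024, -15) → (-0.184, -0.004, -2) − 0.2·(-0.104, -0.024, -15) = (-0.1632, 0.0008, 1)
f(-0.1632, 0.0008, 1) = 9.91670464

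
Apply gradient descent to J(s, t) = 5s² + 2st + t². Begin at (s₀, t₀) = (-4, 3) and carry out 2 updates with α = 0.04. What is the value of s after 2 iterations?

-1.8304

∇J = (10s + 2t, 2s + 2t)
Step 1: at (-4, 3), ∇J = (-34, -2) → (-4, 3) − 0.04·(-34, -2) = (-2.64, 3.08)
Step 2: at (-2.64, 3.08), ∇J = (-20.24, 0.88) → (-2.64, 3.08) − 0.04·(-20.24, 0.88) = (-1.8304, 3.0448)
s = -1.8304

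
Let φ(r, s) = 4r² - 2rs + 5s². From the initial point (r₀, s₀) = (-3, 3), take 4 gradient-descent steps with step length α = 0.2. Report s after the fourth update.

∇φ = (8r - 2s, -2r + 10s)
(r₁, s₁) = (-3, 3) − 0.2·(-30, 36) = (3, -4.2)
(r₂, s₂) = (3, -4.2) − 0.2·(32.4, -48) = (-3.48, 5.4)
(r₃, s₃) = (-3.48, 5.4) − 0.2·(-38.64, 60.96) = (4.248, -6.792)
(r₄, s₄) = (4.248, -6.792) − 0.2·(47.568, -76.416) = (-5.2656, 8.4912)
s = 8.4912

8.4912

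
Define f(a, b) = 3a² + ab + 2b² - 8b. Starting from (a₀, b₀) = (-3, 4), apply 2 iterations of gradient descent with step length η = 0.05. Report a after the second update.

-1.7975

∇f = (6a + b, a + 4b - 8)
Step 1: at (-3, 4), ∇f = (-14, 5) → (-3, 4) − 0.05·(-14, 5) = (-2.3, 3.75)
Step 2: at (-2.3, 3.75), ∇f = (-10.05, 4.7) → (-2.3, 3.75) − 0.05·(-10.05, 4.7) = (-1.7975, 3.515)
a = -1.7975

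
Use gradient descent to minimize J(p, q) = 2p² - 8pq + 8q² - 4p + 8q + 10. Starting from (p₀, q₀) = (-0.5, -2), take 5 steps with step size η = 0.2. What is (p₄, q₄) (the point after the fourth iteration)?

∇J = (4p - 8q - 4, -8p + 16q + 8)
(p₁, q₁) = (-0.5, -2) − 0.2·(10, -20) = (-2.5, 2)
(p₂, q₂) = (-2.5, 2) − 0.2·(-30, 60) = (3.5, -10)
(p₃, q₃) = (3.5, -10) − 0.2·(90, -180) = (-14.5, 26)
(p₄, q₄) = (-14.5, 26) − 0.2·(-270, 540) = (39.5, -82)

(39.5, -82)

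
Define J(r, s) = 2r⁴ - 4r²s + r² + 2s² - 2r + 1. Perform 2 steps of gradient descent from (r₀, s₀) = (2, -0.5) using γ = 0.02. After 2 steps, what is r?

∇J = (8r³ - 8rs + 2r - 2, -4r² + 4s)
Step 1: at (2, -0.5), ∇J = (74, -18) → (2, -0.5) − 0.02·(74, -18) = (0.52, -0.14)
Step 2: at (0.52, -0.14), ∇J = (0.747264, -1.6416) → (0.52, -0.14) − 0.02·(0.747264, -1.6416) = (0.50505472, -0.107168)
r = 0.50505472

0.50505472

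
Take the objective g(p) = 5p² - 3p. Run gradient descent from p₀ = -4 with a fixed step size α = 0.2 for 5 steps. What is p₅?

g′(p) = 10p - 3
Step 1: g′(-4) = -43; p₁ = -4 − 0.2·(-43) = 4.6
Step 2: g′(4.6) = 43; p₂ = 4.6 − 0.2·43 = -4
Step 3: g′(-4) = -43; p₃ = -4 − 0.2·(-43) = 4.6
Step 4: g′(4.6) = 43; p₄ = 4.6 − 0.2·43 = -4
Step 5: g′(-4) = -43; p₅ = -4 − 0.2·(-43) = 4.6

4.6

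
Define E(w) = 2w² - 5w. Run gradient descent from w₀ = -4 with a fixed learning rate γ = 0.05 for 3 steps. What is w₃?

E′(w) = 4w - 5
w₁ = -4 − 0.05·(-21) = -2.95
w₂ = -2.95 − 0.05·(-16.8) = -2.11
w₃ = -2.11 − 0.05·(-13.44) = -1.438

-1.438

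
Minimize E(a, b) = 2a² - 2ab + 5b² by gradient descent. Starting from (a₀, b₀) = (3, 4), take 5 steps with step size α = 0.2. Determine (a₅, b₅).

(1.53184, -5.01184)

∇E = (4a - 2b, -2a + 10b)
(a₁, b₁) = (3, 4) − 0.2·(4, 34) = (2.2, -2.8)
(a₂, b₂) = (2.2, -2.8) − 0.2·(14.4, -32.4) = (-0.68, 3.68)
(a₃, b₃) = (-0.68, 3.68) − 0.2·(-10.08, 38.16) = (1.336, -3.952)
(a₄, b₄) = (1.336, -3.952) − 0.2·(13.248, -42.192) = (-1.3136, 4.4864)
(a₅, b₅) = (-1.3136, 4.4864) − 0.2·(-14.2272, 47.4912) = (1.53184, -5.01184)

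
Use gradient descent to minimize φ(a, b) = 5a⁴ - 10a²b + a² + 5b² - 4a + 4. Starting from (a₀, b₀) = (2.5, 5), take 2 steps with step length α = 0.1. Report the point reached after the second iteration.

∇φ = (20a³ - 20ab + 2a - 4, -10a² + 10b)
(a₁, b₁) = (2.5, 5) − 0.1·(63.5, -12.5) = (-3.85, 6.25)
(a₂, b₂) = (-3.85, 6.25) − 0.1·(-671.7825, -85.725) = (63.32825, 14.8225)

(63.32825, 14.8225)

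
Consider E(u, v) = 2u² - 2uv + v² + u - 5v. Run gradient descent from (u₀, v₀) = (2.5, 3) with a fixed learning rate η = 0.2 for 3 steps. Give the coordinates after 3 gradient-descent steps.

∇E = (4u - 2v + 1, -2u + 2v - 5)
(u₁, v₁) = (2.5, 3) − 0.2·(5, -4) = (1.5, 3.8)
(u₂, v₂) = (1.5, 3.8) − 0.2·(-0.6, -0.4) = (1.62, 3.88)
(u₃, v₃) = (1.62, 3.88) − 0.2·(-0.28, -0.48) = (1.676, 3.976)

(1.676, 3.976)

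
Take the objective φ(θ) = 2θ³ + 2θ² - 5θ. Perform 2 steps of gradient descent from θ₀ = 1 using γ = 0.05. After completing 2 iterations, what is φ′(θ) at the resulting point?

φ′(θ) = 6θ² + 4θ - 5
θ₁ = 1 − 0.05·5 = 0.75
θ₂ = 0.75 − 0.05·1.375 = 0.68125
φ′(θ) at (0.68125) = 0.509609375

0.509609375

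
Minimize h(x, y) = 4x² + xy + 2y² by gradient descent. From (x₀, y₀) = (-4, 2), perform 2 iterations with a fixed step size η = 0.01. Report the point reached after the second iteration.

∇h = (8x + y, x + 4y)
Step 1: at (-4, 2), ∇h = (-30, 4) → (-4, 2) − 0.01·(-30, 4) = (-3.7, 1.96)
Step 2: at (-3.7, 1.96), ∇h = (-27.64, 4.14) → (-3.7, 1.96) − 0.01·(-27.64, 4.14) = (-3.4236, 1.9186)

(-3.4236, 1.9186)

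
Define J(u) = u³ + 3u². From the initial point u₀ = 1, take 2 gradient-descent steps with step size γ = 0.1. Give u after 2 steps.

J′(u) = 3u² + 6u
u₁ = 1 − 0.1·9 = 0.1
u₂ = 0.1 − 0.1·0.63 = 0.037

0.037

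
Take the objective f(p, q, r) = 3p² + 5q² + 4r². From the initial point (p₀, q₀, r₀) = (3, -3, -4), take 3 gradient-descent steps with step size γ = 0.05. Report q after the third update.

∇f = (6p, 10q, 8r)
Step 1: at (3, -3, -4), ∇f = (18, -30, -32) → (3, -3, -4) − 0.05·(18, -30, -32) = (2.1, -1.5, -2.4)
Step 2: at (2.1, -1.5, -2.4), ∇f = (12.6, -15, -19.2) → (2.1, -1.5, -2.4) − 0.05·(12.6, -15, -19.2) = (1.47, -0.75, -1.44)
Step 3: at (1.47, -0.75, -1.44), ∇f = (8.82, -7.5, -11.52) → (1.47, -0.75, -1.44) − 0.05·(8.82, -7.5, -11.52) = (1.029, -0.375, -0.864)
q = -0.375

-0.375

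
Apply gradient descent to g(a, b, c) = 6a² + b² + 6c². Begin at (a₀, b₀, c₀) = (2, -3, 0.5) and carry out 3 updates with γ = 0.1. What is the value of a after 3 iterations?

-0.016

∇g = (12a, 2b, 12c)
Step 1: at (2, -3, 0.5), ∇g = (24, -6, 6) → (2, -3, 0.5) − 0.1·(24, -6, 6) = (-0.4, -2.4, -0.1)
Step 2: at (-0.4, -2.4, -0.1), ∇g = (-4.8, -4.8, -1.2) → (-0.4, -2.4, -0.1) − 0.1·(-4.8, -4.8, -1.2) = (0.08, -1.92, 0.02)
Step 3: at (0.08, -1.92, 0.02), ∇g = (0.96, -3.84, 0.24) → (0.08, -1.92, 0.02) − 0.1·(0.96, -3.84, 0.24) = (-0.016, -1.536, -0.004)
a = -0.016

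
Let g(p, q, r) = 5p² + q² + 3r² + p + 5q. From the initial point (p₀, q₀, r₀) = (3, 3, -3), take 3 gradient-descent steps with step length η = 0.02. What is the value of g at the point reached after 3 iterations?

42.513352681472

∇g = (10p + 1, 2q + 5, 6r)
(p₁, q₁, r₁) = (3, 3, -3) − 0.02·(31, 11, -18) = (2.38, 2.78, -2.64)
(p₂, q₂, r₂) = (2.38, 2.78, -2.64) − 0.02·(24.8, 10.56, -15.84) = (1.884, 2.5688, -2.3232)
(p₃, q₃, r₃) = (1.884, 2.5688, -2.3232) − 0.02·(19.84, 10.1376, -13.9392) = (1.4872, 2.366048, -2.044416)
g(1.4872, 2.366048, -2.044416) = 42.513352681472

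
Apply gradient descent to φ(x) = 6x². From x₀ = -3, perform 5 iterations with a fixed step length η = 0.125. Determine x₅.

φ′(x) = 12x
x₁ = -3 − 0.125·(-36) = 1.5
x₂ = 1.5 − 0.125·18 = -0.75
x₃ = -0.75 − 0.125·(-9) = 0.375
x₄ = 0.375 − 0.125·4.5 = -0.1875
x₅ = -0.1875 − 0.125·(-2.25) = 0.09375

0.09375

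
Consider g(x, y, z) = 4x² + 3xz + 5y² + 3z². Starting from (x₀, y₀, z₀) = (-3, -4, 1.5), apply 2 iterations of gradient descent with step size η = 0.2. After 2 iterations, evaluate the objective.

∇g = (8x + 3z, 10y, 3x + 6z)
Step 1: at (-3, -4, 1.5), ∇g = (-19.5, -40, 0) → (-3, -4, 1.5) − 0.2·(-19.5, -40, 0) = (0.9, 4, 1.5)
Step 2: at (0.9, 4, 1.5), ∇g = (11.7, 40, 11.7) → (0.9, 4, 1.5) − 0.2·(11.7, 40, 11.7) = (-1.44, -4, -0.84)
g(-1.44, -4, -0.84) = 94.04

94.04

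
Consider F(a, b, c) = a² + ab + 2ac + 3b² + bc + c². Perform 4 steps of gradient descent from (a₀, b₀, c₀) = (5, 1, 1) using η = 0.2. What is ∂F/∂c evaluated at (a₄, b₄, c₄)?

0.1872

∇F = (2a + b + 2c, a + 6b + c, 2a + b + 2c)
(a₁, b₁, c₁) = (5, 1, 1) − 0.2·(13, 12, 13) = (2.4, -1.4, -1.6)
(a₂, b₂, c₂) = (2.4, -1.4, -1.6) − 0.2·(0.2, -7.6, 0.2) = (2.36, 0.12, -1.64)
(a₃, b₃, c₃) = (2.36, 0.12, -1.64) − 0.2·(1.56, 1.44, 1.56) = (2.048, -0.168, -1.952)
(a₄, b₄, c₄) = (2.048, -0.168, -1.952) − 0.2·(0.024, -0.912, 0.024) = (2.0432, 0.0144, -1.9568)
∂F/∂c at (2.0432, 0.0144, -1.9568) = 0.1872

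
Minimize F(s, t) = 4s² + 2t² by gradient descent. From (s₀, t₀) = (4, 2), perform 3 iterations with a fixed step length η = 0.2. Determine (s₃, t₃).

(-0.864, 0.016)

∇F = (8s, 4t)
Step 1: at (4, 2), ∇F = (32, 8) → (4, 2) − 0.2·(32, 8) = (-2.4, 0.4)
Step 2: at (-2.4, 0.4), ∇F = (-19.2, 1.6) → (-2.4, 0.4) − 0.2·(-19.2, 1.6) = (1.44, 0.08)
Step 3: at (1.44, 0.08), ∇F = (11.52, 0.32) → (1.44, 0.08) − 0.2·(11.52, 0.32) = (-0.864, 0.016)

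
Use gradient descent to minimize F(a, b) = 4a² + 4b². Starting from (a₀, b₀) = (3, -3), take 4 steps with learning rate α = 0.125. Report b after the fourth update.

∇F = (8a, 8b)
(a₁, b₁) = (3, -3) − 0.125·(24, -24) = (0, 0)
(a₂, b₂) = (0, 0) − 0.125·(0, 0) = (0, 0)
(a₃, b₃) = (0, 0) − 0.125·(0, 0) = (0, 0)
(a₄, b₄) = (0, 0) − 0.125·(0, 0) = (0, 0)
b = 0

0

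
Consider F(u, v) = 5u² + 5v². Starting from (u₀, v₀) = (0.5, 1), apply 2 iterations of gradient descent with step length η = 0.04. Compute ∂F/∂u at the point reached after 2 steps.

∇F = (10u, 10v)
Step 1: at (0.5, 1), ∇F = (5, 10) → (0.5, 1) − 0.04·(5, 10) = (0.3, 0.6)
Step 2: at (0.3, 0.6), ∇F = (3, 6) → (0.3, 0.6) − 0.04·(3, 6) = (0.18, 0.36)
∂F/∂u at (0.18, 0.36) = 1.8

1.8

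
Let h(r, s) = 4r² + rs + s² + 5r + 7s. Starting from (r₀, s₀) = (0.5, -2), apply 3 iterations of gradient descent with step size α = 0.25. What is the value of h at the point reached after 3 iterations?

∇h = (8r + s + 5, r + 2s + 7)
(r₁, s₁) = (0.5, -2) − 0.25·(7, 3.5) = (-1.25, -2.875)
(r₂, s₂) = (-1.25, -2.875) − 0.25·(-7.875, 0) = (0.71875, -2.875)
(r₃, s₃) = (0.71875, -2.875) − 0.25·(7.875, 1.96875) = (-1.25, -3.3671875)
h(-1.25, -3.3671875) = -8.02337646484375

-8.02337646484375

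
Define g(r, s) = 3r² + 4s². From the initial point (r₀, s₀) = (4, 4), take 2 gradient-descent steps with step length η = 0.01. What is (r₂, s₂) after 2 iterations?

(3.5344, 3.3856)

∇g = (6r, 8s)
(r₁, s₁) = (4, 4) − 0.01·(24, 32) = (3.76, 3.68)
(r₂, s₂) = (3.76, 3.68) − 0.01·(22.56, 29.44) = (3.5344, 3.3856)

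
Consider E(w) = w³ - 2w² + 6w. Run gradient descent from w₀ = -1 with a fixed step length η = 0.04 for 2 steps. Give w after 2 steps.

E′(w) = 3w² - 4w + 6
w₁ = -1 − 0.04·13 = -1.52
w₂ = -1.52 − 0.04·19.0112 = -2.280448

-2.280448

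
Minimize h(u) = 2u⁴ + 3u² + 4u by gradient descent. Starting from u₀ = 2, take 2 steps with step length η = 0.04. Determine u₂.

h′(u) = 8u³ + 6u + 4
Step 1: h′(2) = 80; u₁ = 2 − 0.04·80 = -1.2
Step 2: h′(-1.2) = -17.024; u₂ = -1.2 − 0.04·(-17.024) = -0.51904

-0.51904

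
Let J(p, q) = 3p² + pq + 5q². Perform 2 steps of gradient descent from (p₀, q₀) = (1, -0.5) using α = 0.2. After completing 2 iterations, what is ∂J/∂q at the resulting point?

-2.84

∇J = (6p + q, p + 10q)
Step 1: at (1, -0.5), ∇J = (5.5, -4) → (1, -0.5) − 0.2·(5.5, -4) = (-0.1, 0.3)
Step 2: at (-0.1, 0.3), ∇J = (-0.3, 2.9) → (-0.1, 0.3) − 0.2·(-0.3, 2.9) = (-0.04, -0.28)
∂J/∂q at (-0.04, -0.28) = -2.84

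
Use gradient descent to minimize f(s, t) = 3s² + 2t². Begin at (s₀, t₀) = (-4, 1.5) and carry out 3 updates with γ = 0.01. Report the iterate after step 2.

∇f = (6s, 4t)
Step 1: at (-4, 1.5), ∇f = (-24, 6) → (-4, 1.5) − 0.01·(-24, 6) = (-3.76, 1.44)
Step 2: at (-3.76, 1.44), ∇f = (-22.56, 5.76) → (-3.76, 1.44) − 0.01·(-22.56, 5.76) = (-3.5344, 1.3824)

(-3.5344, 1.3824)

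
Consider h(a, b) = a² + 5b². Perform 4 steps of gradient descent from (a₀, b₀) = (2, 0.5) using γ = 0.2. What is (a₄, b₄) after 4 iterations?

(0.2592, 0.5)

∇h = (2a, 10b)
Step 1: at (2, 0.5), ∇h = (4, 5) → (2, 0.5) − 0.2·(4, 5) = (1.2, -0.5)
Step 2: at (1.2, -0.5), ∇h = (2.4, -5) → (1.2, -0.5) − 0.2·(2.4, -5) = (0.72, 0.5)
Step 3: at (0.72, 0.5), ∇h = (1.44, 5) → (0.72, 0.5) − 0.2·(1.44, 5) = (0.432, -0.5)
Step 4: at (0.432, -0.5), ∇h = (0.864, -5) → (0.432, -0.5) − 0.2·(0.864, -5) = (0.2592, 0.5)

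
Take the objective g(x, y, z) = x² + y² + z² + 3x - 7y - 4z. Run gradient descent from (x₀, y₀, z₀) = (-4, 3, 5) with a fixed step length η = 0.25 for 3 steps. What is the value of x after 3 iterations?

∇g = (2x + 3, 2y - 7, 2z - 4)
Step 1: at (-4, 3, 5), ∇g = (-5, -1, 6) → (-4, 3, 5) − 0.25·(-5, -1, 6) = (-2.75, 3.25, 3.5)
Step 2: at (-2.75, 3.25, 3.5), ∇g = (-2.5, -0.5, 3) → (-2.75, 3.25, 3.5) − 0.25·(-2.5, -0.5, 3) = (-2.125, 3.375, 2.75)
Step 3: at (-2.125, 3.375, 2.75), ∇g = (-1.25, -0.25, 1.5) → (-2.125, 3.375, 2.75) − 0.25·(-1.25, -0.25, 1.5) = (-1.8125, 3.4375, 2.375)
x = -1.8125

-1.8125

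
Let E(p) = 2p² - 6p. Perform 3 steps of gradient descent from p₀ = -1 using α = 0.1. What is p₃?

E′(p) = 4p - 6
Step 1: E′(-1) = -10; p₁ = -1 − 0.1·(-10) = 0
Step 2: E′(0) = -6; p₂ = 0 − 0.1·(-6) = 0.6
Step 3: E′(0.6) = -3.6; p₃ = 0.6 − 0.1·(-3.6) = 0.96

0.96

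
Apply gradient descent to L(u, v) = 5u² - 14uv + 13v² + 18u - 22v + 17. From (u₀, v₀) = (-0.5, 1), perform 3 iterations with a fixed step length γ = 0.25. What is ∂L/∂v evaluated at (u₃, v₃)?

∇L = (10u - 14v + 18, -14u + 26v - 22)
(u₁, v₁) = (-0.5, 1) − 0.25·(-1, 11) = (-0.25, -1.75)
(u₂, v₂) = (-0.25, -1.75) − 0.25·(40, -64) = (-10.25, 14.25)
(u₃, v₃) = (-10.25, 14.25) − 0.25·(-284, 492) = (60.75, -108.75)
∂L/∂v at (60.75, -108.75) = -3700

-3700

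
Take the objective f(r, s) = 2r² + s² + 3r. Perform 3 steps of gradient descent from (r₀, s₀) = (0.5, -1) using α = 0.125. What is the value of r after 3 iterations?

-0.59375

∇f = (4r + 3, 2s)
(r₁, s₁) = (0.5, -1) − 0.125·(5, -2) = (-0.125, -0.75)
(r₂, s₂) = (-0.125, -0.75) − 0.125·(2.5, -1.5) = (-0.4375, -0.5625)
(r₃, s₃) = (-0.4375, -0.5625) − 0.125·(1.25, -1.125) = (-0.59375, -0.421875)
r = -0.59375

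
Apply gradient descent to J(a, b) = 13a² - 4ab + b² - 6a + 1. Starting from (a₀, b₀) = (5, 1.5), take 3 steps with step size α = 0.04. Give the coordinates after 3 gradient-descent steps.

∇J = (26a - 4b - 6, -4a + 2b)
(a₁, b₁) = (5, 1.5) − 0.04·(118, -17) = (0.28, 2.18)
(a₂, b₂) = (0.28, 2.18) − 0.04·(-7.44, 3.24) = (0.5776, 2.0504)
(a₃, b₃) = (0.5776, 2.0504) − 0.04·(0.816, 1.7904) = (0.54496, 1.978784)

(0.54496, 1.978784)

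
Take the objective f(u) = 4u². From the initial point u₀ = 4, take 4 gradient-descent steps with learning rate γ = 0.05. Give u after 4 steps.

f′(u) = 8u
Step 1: f′(4) = 32; u₁ = 4 − 0.05·32 = 2.4
Step 2: f′(2.4) = 19.2; u₂ = 2.4 − 0.05·19.2 = 1.44
Step 3: f′(1.44) = 11.52; u₃ = 1.44 − 0.05·11.52 = 0.864
Step 4: f′(0.864) = 6.912; u₄ = 0.864 − 0.05·6.912 = 0.5184

0.5184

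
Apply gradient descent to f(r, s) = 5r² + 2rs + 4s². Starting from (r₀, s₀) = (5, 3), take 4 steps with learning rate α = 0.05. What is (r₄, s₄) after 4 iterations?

∇f = (10r + 2s, 2r + 8s)
(r₁, s₁) = (5, 3) − 0.05·(56, 34) = (2.2, 1.3)
(r₂, s₂) = (2.2, 1.3) − 0.05·(24.6, 14.8) = (0.97, 0.56)
(r₃, s₃) = (0.97, 0.56) − 0.05·(10.82, 6.42) = (0.429, 0.239)
(r₄, s₄) = (0.429, 0.239) − 0.05·(4.768, 2.77) = (0.1906, 0.1005)

(0.1906, 0.1005)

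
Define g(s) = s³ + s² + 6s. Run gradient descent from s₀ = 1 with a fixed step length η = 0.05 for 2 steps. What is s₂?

0.074625

g′(s) = 3s² + 2s + 6
Step 1: g′(1) = 11; s₁ = 1 − 0.05·11 = 0.45
Step 2: g′(0.45) = 7.5075; s₂ = 0.45 − 0.05·7.5075 = 0.074625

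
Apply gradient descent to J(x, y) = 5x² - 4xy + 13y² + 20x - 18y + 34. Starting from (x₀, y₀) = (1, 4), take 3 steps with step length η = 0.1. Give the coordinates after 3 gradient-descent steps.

(1.344, -13.048)

∇J = (10x - 4y + 20, -4x + 26y - 18)
(x₁, y₁) = (1, 4) − 0.1·(14, 82) = (-0.4, -4.2)
(x₂, y₂) = (-0.4, -4.2) − 0.1·(32.8, -125.6) = (-3.68, 8.36)
(x₃, y₃) = (-3.68, 8.36) − 0.1·(-50.24, 214.08) = (1.344, -13.048)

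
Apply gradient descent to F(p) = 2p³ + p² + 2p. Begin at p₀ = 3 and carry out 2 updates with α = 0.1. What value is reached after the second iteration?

F′(p) = 6p² + 2p + 2
Step 1: F′(3) = 62; p₁ = 3 − 0.1·62 = -3.2
Step 2: F′(-3.2) = 57.04; p₂ = -3.2 − 0.1·57.04 = -8.904

-8.904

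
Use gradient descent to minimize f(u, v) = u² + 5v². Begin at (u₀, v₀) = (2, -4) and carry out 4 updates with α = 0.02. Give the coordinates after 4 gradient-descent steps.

∇f = (2u, 10v)
Step 1: at (2, -4), ∇f = (4, -40) → (2, -4) − 0.02·(4, -40) = (1.92, -3.2)
Step 2: at (1.92, -3.2), ∇f = (3.84, -32) → (1.92, -3.2) − 0.02·(3.84, -32) = (1.8432, -2.56)
Step 3: at (1.8432, -2.56), ∇f = (3.6864, -25.6) → (1.8432, -2.56) − 0.02·(3.6864, -25.6) = (1.769472, -2.048)
Step 4: at (1.769472, -2.048), ∇f = (3.538944, -20.48) → (1.769472, -2.048) − 0.02·(3.538944, -20.48) = (1.69869312, -1.6384)

(1.69869312, -1.6384)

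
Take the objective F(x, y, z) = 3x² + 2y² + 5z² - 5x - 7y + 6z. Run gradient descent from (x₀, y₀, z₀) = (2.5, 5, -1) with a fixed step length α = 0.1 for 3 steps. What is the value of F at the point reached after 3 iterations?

-8.988592

∇F = (6x - 5, 4y - 7, 10z + 6)
(x₁, y₁, z₁) = (2.5, 5, -1) − 0.1·(10, 13, -4) = (1.5, 3.7, -0.6)
(x₂, y₂, z₂) = (1.5, 3.7, -0.6) − 0.1·(4, 7.8, 0) = (1.1, 2.92, -0.6)
(x₃, y₃, z₃) = (1.1, 2.92, -0.6) − 0.1·(1.6, 4.68, 0) = (0.94, 2.452, -0.6)
F(0.94, 2.452, -0.6) = -8.988592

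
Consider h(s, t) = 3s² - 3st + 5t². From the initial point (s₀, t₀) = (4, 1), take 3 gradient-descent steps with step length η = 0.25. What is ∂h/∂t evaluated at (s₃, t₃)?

70.734375

∇h = (6s - 3t, -3s + 10t)
Step 1: at (4, 1), ∇h = (21, -2) → (4, 1) − 0.25·(21, -2) = (-1.25, 1.5)
Step 2: at (-1.25, 1.5), ∇h = (-12, 18.75) → (-1.25, 1.5) − 0.25·(-12, 18.75) = (1.75, -3.1875)
Step 3: at (1.75, -3.1875), ∇h = (20.0625, -37.125) → (1.75, -3.1875) − 0.25·(20.0625, -37.125) = (-3.265625, 6.09375)
∂h/∂t at (-3.265625, 6.09375) = 70.734375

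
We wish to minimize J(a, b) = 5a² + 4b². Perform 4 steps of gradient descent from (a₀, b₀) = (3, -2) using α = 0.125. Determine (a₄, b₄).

(0.01171875, 0)

∇J = (10a, 8b)
(a₁, b₁) = (3, -2) − 0.125·(30, -16) = (-0.75, 0)
(a₂, b₂) = (-0.75, 0) − 0.125·(-7.5, 0) = (0.1875, 0)
(a₃, b₃) = (0.1875, 0) − 0.125·(1.875, 0) = (-0.046875, 0)
(a₄, b₄) = (-0.046875, 0) − 0.125·(-0.46875, 0) = (0.01171875, 0)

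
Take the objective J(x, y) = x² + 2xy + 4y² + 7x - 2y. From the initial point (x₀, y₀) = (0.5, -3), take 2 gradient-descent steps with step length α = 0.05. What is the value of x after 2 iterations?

∇J = (2x + 2y + 7, 2x + 8y - 2)
(x₁, y₁) = (0.5, -3) − 0.05·(2, -25) = (0.4, -1.75)
(x₂, y₂) = (0.4, -1.75) − 0.05·(4.3, -15.2) = (0.185, -0.99)
x = 0.185

0.185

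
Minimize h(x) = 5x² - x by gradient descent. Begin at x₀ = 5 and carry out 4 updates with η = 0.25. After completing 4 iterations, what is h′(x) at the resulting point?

h′(x) = 10x - 1
Step 1: h′(5) = 49; x₁ = 5 − 0.25·49 = -7.25
Step 2: h′(-7.25) = -73.5; x₂ = -7.25 − 0.25·(-73.5) = 11.125
Step 3: h′(11.125) = 110.25; x₃ = 11.125 − 0.25·110.25 = -16.4375
Step 4: h′(-16.4375) = -165.375; x₄ = -16.4375 − 0.25·(-165.375) = 24.90625
h′(x) at (24.90625) = 248.0625

248.0625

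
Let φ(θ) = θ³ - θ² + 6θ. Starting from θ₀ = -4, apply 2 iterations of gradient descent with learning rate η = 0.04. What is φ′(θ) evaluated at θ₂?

482.746951360512

φ′(θ) = 3θ² - 2θ + 6
θ₁ = -4 − 0.04·62 = -6.48
θ₂ = -6.48 − 0.04·144.9312 = -12.277248
φ′(θ) at (-12.277248) = 482.746951360512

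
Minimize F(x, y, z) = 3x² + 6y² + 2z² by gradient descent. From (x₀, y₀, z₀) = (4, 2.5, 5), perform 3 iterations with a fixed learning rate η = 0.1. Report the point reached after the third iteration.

∇F = (6x, 12y, 4z)
(x₁, y₁, z₁) = (4, 2.5, 5) − 0.1·(24, 30, 20) = (1.6, -0.5, 3)
(x₂, y₂, z₂) = (1.6, -0.5, 3) − 0.1·(9.6, -6, 12) = (0.64, 0.1, 1.8)
(x₃, y₃, z₃) = (0.64, 0.1, 1.8) − 0.1·(3.84, 1.2, 7.2) = (0.256, -0.02, 1.08)

(0.256, -0.02, 1.08)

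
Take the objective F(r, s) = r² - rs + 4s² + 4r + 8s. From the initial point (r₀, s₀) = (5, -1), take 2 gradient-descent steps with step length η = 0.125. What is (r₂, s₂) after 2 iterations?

∇F = (2r - s + 4, -r + 8s + 8)
Step 1: at (5, -1), ∇F = (15, -5) → (5, -1) − 0.125·(15, -5) = (3.125, -0.375)
Step 2: at (3.125, -0.375), ∇F = (10.625, 1.875) → (3.125, -0.375) − 0.125·(10.625, 1.875) = (1.796875, -0.609375)

(1.796875, -0.609375)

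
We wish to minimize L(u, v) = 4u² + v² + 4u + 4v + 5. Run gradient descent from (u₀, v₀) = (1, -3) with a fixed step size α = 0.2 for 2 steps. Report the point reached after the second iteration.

(0.04, -2.36)

∇L = (8u + 4, 2v + 4)
Step 1: at (1, -3), ∇L = (12, -2) → (1, -3) − 0.2·(12, -2) = (-1.4, -2.6)
Step 2: at (-1.4, -2.6), ∇L = (-7.2, -1.2) → (-1.4, -2.6) − 0.2·(-7.2, -1.2) = (0.04, -2.36)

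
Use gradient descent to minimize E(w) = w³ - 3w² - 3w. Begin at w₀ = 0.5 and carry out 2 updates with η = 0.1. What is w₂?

1.6248125

E′(w) = 3w² - 6w - 3
w₁ = 0.5 − 0.1·(-5.25) = 1.025
w₂ = 1.025 − 0.1·(-5.998125) = 1.6248125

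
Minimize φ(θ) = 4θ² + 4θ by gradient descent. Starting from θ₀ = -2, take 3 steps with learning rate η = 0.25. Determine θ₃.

1

φ′(θ) = 8θ + 4
Step 1: φ′(-2) = -12; θ₁ = -2 − 0.25·(-12) = 1
Step 2: φ′(1) = 12; θ₂ = 1 − 0.25·12 = -2
Step 3: φ′(-2) = -12; θ₃ = -2 − 0.25·(-12) = 1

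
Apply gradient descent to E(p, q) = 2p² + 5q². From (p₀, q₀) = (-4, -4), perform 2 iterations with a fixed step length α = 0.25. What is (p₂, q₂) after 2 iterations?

∇E = (4p, 10q)
Step 1: at (-4, -4), ∇E = (-16, -40) → (-4, -4) − 0.25·(-16, -40) = (0, 6)
Step 2: at (0, 6), ∇E = (0, 60) → (0, 6) − 0.25·(0, 60) = (0, -9)

(0, -9)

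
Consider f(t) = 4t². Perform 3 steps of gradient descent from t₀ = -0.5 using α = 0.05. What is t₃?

-0.108

f′(t) = 8t
Step 1: f′(-0.5) = -4; t₁ = -0.5 − 0.05·(-4) = -0.3
Step 2: f′(-0.3) = -2.4; t₂ = -0.3 − 0.05·(-2.4) = -0.18
Step 3: f′(-0.18) = -1.44; t₃ = -0.18 − 0.05·(-1.44) = -0.108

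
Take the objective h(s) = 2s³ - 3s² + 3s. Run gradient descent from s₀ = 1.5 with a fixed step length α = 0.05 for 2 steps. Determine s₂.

h′(s) = 6s² - 6s + 3
Step 1: h′(1.5) = 7.5; s₁ = 1.5 − 0.05·7.5 = 1.125
Step 2: h′(1.125) = 3.84375; s₂ = 1.125 − 0.05·3.84375 = 0.9328125

0.9328125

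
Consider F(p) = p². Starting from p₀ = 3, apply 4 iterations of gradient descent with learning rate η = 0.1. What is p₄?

F′(p) = 2p
p₁ = 3 − 0.1·6 = 2.4
p₂ = 2.4 − 0.1·4.8 = 1.92
p₃ = 1.92 − 0.1·3.84 = 1.536
p₄ = 1.536 − 0.1·3.072 = 1.2288

1.2288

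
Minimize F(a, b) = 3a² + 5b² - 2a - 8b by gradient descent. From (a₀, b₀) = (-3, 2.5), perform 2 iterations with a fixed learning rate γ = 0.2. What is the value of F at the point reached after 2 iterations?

10.97

∇F = (6a - 2, 10b - 8)
(a₁, b₁) = (-3, 2.5) − 0.2·(-20, 17) = (1, -0.9)
(a₂, b₂) = (1, -0.9) − 0.2·(4, -17) = (0.2, 2.5)
F(0.2, 2.5) = 10.97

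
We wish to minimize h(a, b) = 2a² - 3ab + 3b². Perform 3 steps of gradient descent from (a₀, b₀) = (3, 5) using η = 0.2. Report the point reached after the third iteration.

∇h = (4a - 3b, -3a + 6b)
(a₁, b₁) = (3, 5) − 0.2·(-3, 21) = (3.6, 0.8)
(a₂, b₂) = (3.6, 0.8) − 0.2·(12, -6) = (1.2, 2)
(a₃, b₃) = (1.2, 2) − 0.2·(-1.2, 8.4) = (1.44, 0.32)

(1.44, 0.32)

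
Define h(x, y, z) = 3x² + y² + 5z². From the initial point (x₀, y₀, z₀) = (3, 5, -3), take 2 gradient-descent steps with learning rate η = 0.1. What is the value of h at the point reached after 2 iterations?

10.9312

∇h = (6x, 2y, 10z)
Step 1: at (3, 5, -3), ∇h = (18, 10, -30) → (3, 5, -3) − 0.1·(18, 10, -30) = (1.2, 4, 0)
Step 2: at (1.2, 4, 0), ∇h = (7.2, 8, 0) → (1.2, 4, 0) − 0.1·(7.2, 8, 0) = (0.48, 3.2, 0)
h(0.48, 3.2, 0) = 10.9312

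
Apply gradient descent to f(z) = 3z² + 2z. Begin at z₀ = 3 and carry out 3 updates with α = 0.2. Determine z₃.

-0.36

f′(z) = 6z + 2
z₁ = 3 − 0.2·20 = -1
z₂ = -1 − 0.2·(-4) = -0.2
z₃ = -0.2 − 0.2·0.8 = -0.36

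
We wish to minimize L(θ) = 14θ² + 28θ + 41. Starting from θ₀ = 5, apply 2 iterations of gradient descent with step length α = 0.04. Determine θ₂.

-0.9136

L′(θ) = 28θ + 28
Step 1: L′(5) = 168; θ₁ = 5 − 0.04·168 = -1.72
Step 2: L′(-1.72) = -20.16; θ₂ = -1.72 − 0.04·(-20.16) = -0.9136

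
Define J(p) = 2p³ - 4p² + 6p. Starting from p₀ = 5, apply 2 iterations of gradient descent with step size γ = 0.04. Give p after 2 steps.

0.204096

J′(p) = 6p² - 8p + 6
Step 1: J′(5) = 116; p₁ = 5 − 0.04·116 = 0.36
Step 2: J′(0.36) = 3.8976; p₂ = 0.36 − 0.04·3.8976 = 0.204096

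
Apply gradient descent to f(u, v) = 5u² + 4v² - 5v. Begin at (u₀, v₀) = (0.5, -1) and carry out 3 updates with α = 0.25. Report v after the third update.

∇f = (10u, 8v - 5)
Step 1: at (0.5, -1), ∇f = (5, -13) → (0.5, -1) − 0.25·(5, -13) = (-0.75, 2.25)
Step 2: at (-0.75, 2.25), ∇f = (-7.5, 13) → (-0.75, 2.25) − 0.25·(-7.5, 13) = (1.125, -1)
Step 3: at (1.125, -1), ∇f = (11.25, -13) → (1.125, -1) − 0.25·(11.25, -13) = (-1.6875, 2.25)
v = 2.25

2.25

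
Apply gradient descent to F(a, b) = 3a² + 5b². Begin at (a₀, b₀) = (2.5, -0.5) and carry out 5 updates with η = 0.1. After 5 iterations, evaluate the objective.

0.00196608

∇F = (6a, 10b)
Step 1: at (2.5, -0.5), ∇F = (15, -5) → (2.5, -0.5) − 0.1·(15, -5) = (1, 0)
Step 2: at (1, 0), ∇F = (6, 0) → (1, 0) − 0.1·(6, 0) = (0.4, 0)
Step 3: at (0.4, 0), ∇F = (2.4, 0) → (0.4, 0) − 0.1·(2.4, 0) = (0.16, 0)
Step 4: at (0.16, 0), ∇F = (0.96, 0) → (0.16, 0) − 0.1·(0.96, 0) = (0.064, 0)
Step 5: at (0.064, 0), ∇F = (0.384, 0) → (0.064, 0) − 0.1·(0.384, 0) = (0.0256, 0)
F(0.0256, 0) = 0.00196608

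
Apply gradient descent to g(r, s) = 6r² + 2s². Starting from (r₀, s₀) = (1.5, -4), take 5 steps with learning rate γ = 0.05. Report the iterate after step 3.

∇g = (12r, 4s)
(r₁, s₁) = (1.5, -4) − 0.05·(18, -16) = (0.6, -3.2)
(r₂, s₂) = (0.6, -3.2) − 0.05·(7.2, -12.8) = (0.24, -2.56)
(r₃, s₃) = (0.24, -2.56) − 0.05·(2.88, -10.24) = (0.096, -2.048)

(0.096, -2.048)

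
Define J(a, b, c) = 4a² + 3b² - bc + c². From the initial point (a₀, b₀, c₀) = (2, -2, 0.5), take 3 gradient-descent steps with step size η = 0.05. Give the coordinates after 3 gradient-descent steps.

∇J = (8a, 6b - c, -b + 2c)
Step 1: at (2, -2, 0.5), ∇J = (16, -12.5, 3) → (2, -2, 0.5) − 0.05·(16, -12.5, 3) = (1.2, -1.375, 0.35)
Step 2: at (1.2, -1.375, 0.35), ∇J = (9.6, -8.6, 2.075) → (1.2, -1.375, 0.35) − 0.05·(9.6, -8.6, 2.075) = (0.72, -0.945, 0.24625)
Step 3: at (0.72, -0.945, 0.24625), ∇J = (5.76, -5.91625, 1.4375) → (0.72, -0.945, 0.24625) − 0.05·(5.76, -5.91625, 1.4375) = (0.432, -0.6491875, 0.174375)

(0.432, -0.6491875, 0.174375)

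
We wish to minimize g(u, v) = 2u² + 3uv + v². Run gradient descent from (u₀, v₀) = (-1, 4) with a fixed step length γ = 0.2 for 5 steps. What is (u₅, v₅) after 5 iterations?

(-2.62784, 3.64416)

∇g = (4u + 3v, 3u + 2v)
(u₁, v₁) = (-1, 4) − 0.2·(8, 5) = (-2.6, 3)
(u₂, v₂) = (-2.6, 3) − 0.2·(-1.4, -1.8) = (-2.32, 3.36)
(u₃, v₃) = (-2.32, 3.36) − 0.2·(0.8, -0.24) = (-2.48, 3.408)
(u₄, v₄) = (-2.48, 3.408) − 0.2·(0.304, -0.624) = (-2.5408, 3.5328)
(u₅, v₅) = (-2.5408, 3.5328) − 0.2·(0.4352, -0.5568) = (-2.62784, 3.64416)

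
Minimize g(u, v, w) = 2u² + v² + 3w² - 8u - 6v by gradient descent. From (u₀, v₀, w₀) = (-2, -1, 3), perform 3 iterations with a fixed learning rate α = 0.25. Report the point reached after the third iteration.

(2, 2.5, -0.375)

∇g = (4u - 8, 2v - 6, 6w)
(u₁, v₁, w₁) = (-2, -1, 3) − 0.25·(-16, -8, 18) = (2, 1, -1.5)
(u₂, v₂, w₂) = (2, 1, -1.5) − 0.25·(0, -4, -9) = (2, 2, 0.75)
(u₃, v₃, w₃) = (2, 2, 0.75) − 0.25·(0, -2, 4.5) = (2, 2.5, -0.375)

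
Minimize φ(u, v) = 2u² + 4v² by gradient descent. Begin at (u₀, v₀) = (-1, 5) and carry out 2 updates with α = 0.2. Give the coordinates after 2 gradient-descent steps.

∇φ = (4u, 8v)
Step 1: at (-1, 5), ∇φ = (-4, 40) → (-1, 5) − 0.2·(-4, 40) = (-0.2, -3)
Step 2: at (-0.2, -3), ∇φ = (-0.8, -24) → (-0.2, -3) − 0.2·(-0.8, -24) = (-0.04, 1.8)

(-0.04, 1.8)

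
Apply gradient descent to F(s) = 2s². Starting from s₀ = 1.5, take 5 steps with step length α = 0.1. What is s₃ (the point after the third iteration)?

0.324

F′(s) = 4s
s₁ = 1.5 − 0.1·6 = 0.9
s₂ = 0.9 − 0.1·3.6 = 0.54
s₃ = 0.54 − 0.1·2.16 = 0.324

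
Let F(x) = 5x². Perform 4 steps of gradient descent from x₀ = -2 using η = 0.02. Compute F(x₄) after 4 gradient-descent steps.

3.3554432

F′(x) = 10x
Step 1: F′(-2) = -20; x₁ = -2 − 0.02·(-20) = -1.6
Step 2: F′(-1.6) = -16; x₂ = -1.6 − 0.02·(-16) = -1.28
Step 3: F′(-1.28) = -12.8; x₃ = -1.28 − 0.02·(-12.8) = -1.024
Step 4: F′(-1.024) = -10.24; x₄ = -1.024 − 0.02·(-10.24) = -0.8192
F(-0.8192) = 3.3554432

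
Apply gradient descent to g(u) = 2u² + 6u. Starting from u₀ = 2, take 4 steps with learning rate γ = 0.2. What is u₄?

g′(u) = 4u + 6
u₁ = 2 − 0.2·14 = -0.8
u₂ = -0.8 − 0.2·2.8 = -1.36
u₃ = -1.36 − 0.2·0.56 = -1.472
u₄ = -1.472 − 0.2·0.112 = -1.4944

-1.4944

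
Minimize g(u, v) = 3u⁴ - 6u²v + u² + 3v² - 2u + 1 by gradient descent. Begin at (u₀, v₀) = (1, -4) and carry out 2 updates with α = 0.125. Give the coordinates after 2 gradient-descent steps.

(409.75, 31.625)

∇g = (12u³ - 12uv + 2u - 2, -6u² + 6v)
Step 1: at (1, -4), ∇g = (60, -30) → (1, -4) − 0.125·(60, -30) = (-6.5, -0.25)
Step 2: at (-6.5, -0.25), ∇g = (-3330, -255) → (-6.5, -0.25) − 0.125·(-3330, -255) = (409.75, 31.625)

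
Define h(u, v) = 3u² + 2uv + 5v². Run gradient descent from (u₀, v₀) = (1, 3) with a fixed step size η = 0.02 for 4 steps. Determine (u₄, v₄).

(0.32090368, 1.15323648)

∇h = (6u + 2v, 2u + 10v)
(u₁, v₁) = (1, 3) − 0.02·(12, 32) = (0.76, 2.36)
(u₂, v₂) = (0.76, 2.36) − 0.02·(9.28, 25.12) = (0.5744, 1.8576)
(u₃, v₃) = (0.5744, 1.8576) − 0.02·(7.1616, 19.7248) = (0.431168, 1.463104)
(u₄, v₄) = (0.431168, 1.463104) − 0.02·(5.513216, 15.493376) = (0.32090368, 1.15323648)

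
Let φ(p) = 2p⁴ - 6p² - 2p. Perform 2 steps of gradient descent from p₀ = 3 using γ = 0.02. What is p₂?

-0.62630144

φ′(p) = 8p³ - 12p - 2
p₁ = 3 − 0.02·178 = -0.56
p₂ = -0.56 − 0.02·3.315072 = -0.62630144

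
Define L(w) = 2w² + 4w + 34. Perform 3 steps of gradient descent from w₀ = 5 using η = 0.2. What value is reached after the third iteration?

L′(w) = 4w + 4
w₁ = 5 − 0.2·24 = 0.2
w₂ = 0.2 − 0.2·4.8 = -0.76
w₃ = -0.76 − 0.2·0.96 = -0.952

-0.952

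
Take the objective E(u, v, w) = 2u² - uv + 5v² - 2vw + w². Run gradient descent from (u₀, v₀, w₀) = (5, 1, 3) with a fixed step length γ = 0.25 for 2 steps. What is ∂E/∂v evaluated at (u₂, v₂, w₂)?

∇E = (4u - v, -u + 10v - 2w, -2v + 2w)
(u₁, v₁, w₁) = (5, 1, 3) − 0.25·(19, -1, 4) = (0.25, 1.25, 2)
(u₂, v₂, w₂) = (0.25, 1.25, 2) − 0.25·(-0.25, 8.25, 1.5) = (0.3125, -0.8125, 1.625)
∂E/∂v at (0.3125, -0.8125, 1.625) = -11.6875

-11.6875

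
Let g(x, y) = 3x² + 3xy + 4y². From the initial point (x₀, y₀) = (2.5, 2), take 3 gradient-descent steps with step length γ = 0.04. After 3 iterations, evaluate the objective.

2.633174351872

∇g = (6x + 3y, 3x + 8y)
(x₁, y₁) = (2.5, 2) − 0.04·(21, 23.5) = (1.66, 1.06)
(x₂, y₂) = (1.66, 1.06) − 0.04·(13.14, 13.46) = (1.1344, 0.5216)
(x₃, y₃) = (1.1344, 0.5216) − 0.04·(8.3712, 7.576) = (0.799552, 0.21856)
g(0.799552, 0.21856) = 2.633174351872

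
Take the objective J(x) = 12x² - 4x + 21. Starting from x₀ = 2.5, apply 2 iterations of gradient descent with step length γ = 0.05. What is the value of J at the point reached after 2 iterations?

20.7712

J′(x) = 24x - 4
x₁ = 2.5 − 0.05·56 = -0.3
x₂ = -0.3 − 0.05·(-11.2) = 0.26
J(0.26) = 20.7712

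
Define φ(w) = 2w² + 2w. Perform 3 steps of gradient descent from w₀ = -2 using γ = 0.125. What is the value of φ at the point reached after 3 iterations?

-0.4296875

φ′(w) = 4w + 2
Step 1: φ′(-2) = -6; w₁ = -2 − 0.125·(-6) = -1.25
Step 2: φ′(-1.25) = -3; w₂ = -1.25 − 0.125·(-3) = -0.875
Step 3: φ′(-0.875) = -1.5; w₃ = -0.875 − 0.125·(-1.5) = -0.6875
φ(-0.6875) = -0.4296875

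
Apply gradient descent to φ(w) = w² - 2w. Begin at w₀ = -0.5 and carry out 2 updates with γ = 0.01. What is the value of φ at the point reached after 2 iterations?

φ′(w) = 2w - 2
w₁ = -0.5 − 0.01·(-3) = -0.47
w₂ = -0.47 − 0.01·(-2.94) = -0.4406
φ(-0.4406) = 1.07532836

1.07532836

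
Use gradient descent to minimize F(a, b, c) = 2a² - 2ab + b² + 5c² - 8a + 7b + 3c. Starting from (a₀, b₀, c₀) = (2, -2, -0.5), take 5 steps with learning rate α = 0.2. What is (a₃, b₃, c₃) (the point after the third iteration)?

(1.024, -2.152, -0.1)

∇F = (4a - 2b - 8, -2a + 2b + 7, 10c + 3)
Step 1: at (2, -2, -0.5), ∇F = (4, -1, -2) → (2, -2, -0.5) − 0.2·(4, -1, -2) = (1.2, -1.8, -0.1)
Step 2: at (1.2, -1.8, -0.1), ∇F = (0.4, 1, 2) → (1.2, -1.8, -0.1) − 0.2·(0.4, 1, 2) = (1.12, -2, -0.5)
Step 3: at (1.12, -2, -0.5), ∇F = (0.48, 0.76, -2) → (1.12, -2, -0.5) − 0.2·(0.48, 0.76, -2) = (1.024, -2.152, -0.1)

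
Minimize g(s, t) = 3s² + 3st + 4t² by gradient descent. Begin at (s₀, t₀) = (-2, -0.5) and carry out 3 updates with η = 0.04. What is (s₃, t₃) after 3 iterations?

∇g = (6s + 3t, 3s + 8t)
(s₁, t₁) = (-2, -0.5) − 0.04·(-13.5, -10) = (-1.46, -0.1)
(s₂, t₂) = (-1.46, -0.1) − 0.04·(-9.06, -5.18) = (-1.0976, 0.1072)
(s₃, t₃) = (-1.0976, 0.1072) − 0.04·(-6.264, -2.4352) = (-0.84704, 0.204608)

(-0.84704, 0.204608)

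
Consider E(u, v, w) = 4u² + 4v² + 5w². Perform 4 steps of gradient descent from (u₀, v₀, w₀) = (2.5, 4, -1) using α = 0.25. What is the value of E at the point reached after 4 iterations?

∇E = (8u, 8v, 10w)
(u₁, v₁, w₁) = (2.5, 4, -1) − 0.25·(20, 32, -10) = (-2.5, -4, 1.5)
(u₂, v₂, w₂) = (-2.5, -4, 1.5) − 0.25·(-20, -32, 15) = (2.5, 4, -2.25)
(u₃, v₃, w₃) = (2.5, 4, -2.25) − 0.25·(20, 32, -22.5) = (-2.5, -4, 3.375)
(u₄, v₄, w₄) = (-2.5, -4, 3.375) − 0.25·(-20, -32, 33.75) = (2.5, 4, -5.0625)
E(2.5, 4, -5.0625) = 217.14453125

217.14453125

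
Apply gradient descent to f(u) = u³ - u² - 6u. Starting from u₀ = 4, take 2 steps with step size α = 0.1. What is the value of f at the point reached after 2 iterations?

-6.960583872

f′(u) = 3u² - 2u - 6
Step 1: f′(4) = 34; u₁ = 4 − 0.1·34 = 0.6
Step 2: f′(0.6) = -6.12; u₂ = 0.6 − 0.1·(-6.12) = 1.212
f(1.212) = -6.960583872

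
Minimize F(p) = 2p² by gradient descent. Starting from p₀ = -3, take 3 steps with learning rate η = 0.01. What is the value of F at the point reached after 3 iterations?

F′(p) = 4p
p₁ = -3 − 0.01·(-12) = -2.88
p₂ = -2.88 − 0.01·(-11.52) = -2.7648
p₃ = -2.7648 − 0.01·(-11.0592) = -2.654208
F(-2.654208) = 14.089640214528

14.089640214528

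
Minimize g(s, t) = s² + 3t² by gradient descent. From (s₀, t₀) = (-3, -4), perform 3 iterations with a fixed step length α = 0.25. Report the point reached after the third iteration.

(-0.375, 0.5)

∇g = (2s, 6t)
(s₁, t₁) = (-3, -4) − 0.25·(-6, -24) = (-1.5, 2)
(s₂, t₂) = (-1.5, 2) − 0.25·(-3, 12) = (-0.75, -1)
(s₃, t₃) = (-0.75, -1) − 0.25·(-1.5, -6) = (-0.375, 0.5)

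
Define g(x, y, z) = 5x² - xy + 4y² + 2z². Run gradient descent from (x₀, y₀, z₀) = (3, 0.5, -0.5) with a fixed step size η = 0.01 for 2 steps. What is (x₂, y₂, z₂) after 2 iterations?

(2.4394, 0.47785, -0.4608)

∇g = (10x - y, -x + 8y, 4z)
(x₁, y₁, z₁) = (3, 0.5, -0.5) − 0.01·(29.5, 1, -2) = (2.705, 0.49, -0.48)
(x₂, y₂, z₂) = (2.705, 0.49, -0.48) − 0.01·(26.56, 1.215, -1.92) = (2.4394, 0.47785, -0.4608)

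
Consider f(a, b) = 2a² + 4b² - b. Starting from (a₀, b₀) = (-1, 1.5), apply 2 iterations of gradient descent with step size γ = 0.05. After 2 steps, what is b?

0.62

∇f = (4a, 8b - 1)
(a₁, b₁) = (-1, 1.5) − 0.05·(-4, 11) = (-0.8, 0.95)
(a₂, b₂) = (-0.8, 0.95) − 0.05·(-3.2, 6.6) = (-0.64, 0.62)
b = 0.62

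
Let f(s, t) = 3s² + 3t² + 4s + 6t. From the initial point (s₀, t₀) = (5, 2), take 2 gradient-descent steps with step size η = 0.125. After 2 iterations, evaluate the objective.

-3.8515625

∇f = (6s + 4, 6t + 6)
(s₁, t₁) = (5, 2) − 0.125·(34, 18) = (0.75, -0.25)
(s₂, t₂) = (0.75, -0.25) − 0.125·(8.5, 4.5) = (-0.3125, -0.8125)
f(-0.3125, -0.8125) = -3.8515625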